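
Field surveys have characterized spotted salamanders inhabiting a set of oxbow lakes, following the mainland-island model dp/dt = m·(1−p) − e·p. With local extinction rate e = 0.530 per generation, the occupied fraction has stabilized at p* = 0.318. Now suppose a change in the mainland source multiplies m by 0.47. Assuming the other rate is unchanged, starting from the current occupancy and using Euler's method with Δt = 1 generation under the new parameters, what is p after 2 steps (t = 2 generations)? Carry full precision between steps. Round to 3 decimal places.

0.197

Balance m(1−p*) = e·p* gives m = e·p*/(1−p*) = 0.530×0.31800/0.68200 = 0.24713.
Starting from p₀ = 0.31800; update p ← p + (dp/dt)·Δt with the new parameters.
t = 1: p = 0.31800 + (-0.08933) = 0.22867
t = 2: p = 0.22867 + (-0.03161) = 0.19707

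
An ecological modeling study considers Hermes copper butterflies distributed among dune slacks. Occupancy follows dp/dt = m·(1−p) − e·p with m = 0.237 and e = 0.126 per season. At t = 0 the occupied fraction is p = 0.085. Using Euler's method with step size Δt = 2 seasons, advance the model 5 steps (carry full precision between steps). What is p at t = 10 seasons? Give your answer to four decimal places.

Update rule: p ← p + [m·(1−p) − e·p]·Δt with Δt = 2.
t = 2: p = 0.08500 + (+0.41229) = 0.49729
t = 4: p = 0.49729 + (+0.11297) = 0.61026
t = 6: p = 0.61026 + (+0.03095) = 0.64121
t = 8: p = 0.64121 + (+0.00848) = 0.64969
t = 10: p = 0.64969 + (+0.00232) = 0.65202

0.6520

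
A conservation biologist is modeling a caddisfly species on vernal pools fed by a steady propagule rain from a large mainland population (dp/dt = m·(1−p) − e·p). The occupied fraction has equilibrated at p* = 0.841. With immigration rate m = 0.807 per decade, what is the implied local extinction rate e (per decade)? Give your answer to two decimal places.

0.15

At equilibrium m(1−p*) = e·p*, so e = m(1−p*)/p*.
e = 0.807 × 0.1590 / 0.841 = 0.1526.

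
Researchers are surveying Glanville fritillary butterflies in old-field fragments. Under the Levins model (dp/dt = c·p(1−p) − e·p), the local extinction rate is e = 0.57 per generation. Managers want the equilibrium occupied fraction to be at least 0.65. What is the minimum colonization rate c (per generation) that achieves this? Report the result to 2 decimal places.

p* = 1 − e/c ≥ 0.65 requires e/c ≤ 0.3500, i.e. c ≥ e/0.3500.
c_min = 0.57/0.3500 = 1.6286.

1.63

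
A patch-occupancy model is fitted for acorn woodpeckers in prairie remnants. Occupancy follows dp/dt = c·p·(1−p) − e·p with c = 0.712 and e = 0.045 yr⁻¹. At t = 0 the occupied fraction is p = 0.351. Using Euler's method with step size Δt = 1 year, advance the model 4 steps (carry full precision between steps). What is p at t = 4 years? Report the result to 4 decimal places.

Update rule: p ← p + [c·p·(1−p) − e·p]·Δt with Δt = 1.
p: 0.35100 → 0.49740  (Δp = +0.14640)
p: 0.49740 → 0.65301  (Δp = +0.15561)
p: 0.65301 → 0.78496  (Δp = +0.13195)
p: 0.78496 → 0.86982  (Δp = +0.08486)

0.8698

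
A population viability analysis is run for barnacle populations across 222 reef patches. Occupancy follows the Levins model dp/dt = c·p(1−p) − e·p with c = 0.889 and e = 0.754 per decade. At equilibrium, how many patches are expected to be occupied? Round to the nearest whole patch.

p* = 1 − e/c = 1 − 0.754/0.889 = 0.1519.
Expected occupied patches = N × p* = 222 × 0.1519 = 33.71 ≈ 34.

34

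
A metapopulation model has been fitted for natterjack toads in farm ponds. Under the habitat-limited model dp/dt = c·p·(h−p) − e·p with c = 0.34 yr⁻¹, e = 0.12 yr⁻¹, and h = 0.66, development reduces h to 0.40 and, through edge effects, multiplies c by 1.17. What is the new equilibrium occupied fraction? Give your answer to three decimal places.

0.098

Before: p* = h − e/c = 0.66 − 0.12/0.34 = 0.66 − 0.3529 = 0.3071.
After: c = 0.3978, e = 0.12, h = 0.40; p* = 0.40 − 0.12/0.3978 = 0.0983.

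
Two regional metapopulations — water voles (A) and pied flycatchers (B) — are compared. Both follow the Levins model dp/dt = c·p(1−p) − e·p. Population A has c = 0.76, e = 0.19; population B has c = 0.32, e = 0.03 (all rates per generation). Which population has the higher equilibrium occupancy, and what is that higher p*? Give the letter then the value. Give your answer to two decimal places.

A: p*_A = 1 − 0.19/0.76 = 0.7500.
B: p*_B = 1 − 0.03/0.32 = 0.9062.
B is higher at 0.9062.

B, 0.91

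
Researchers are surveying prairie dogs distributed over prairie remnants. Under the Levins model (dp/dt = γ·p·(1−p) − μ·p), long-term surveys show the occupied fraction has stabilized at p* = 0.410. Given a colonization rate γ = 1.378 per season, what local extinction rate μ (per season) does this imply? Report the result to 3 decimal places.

At equilibrium γ(1−p*) = μ.
μ = 1.378 × (1 − 0.410) = 1.378 × 0.5900 = 0.8130.

0.813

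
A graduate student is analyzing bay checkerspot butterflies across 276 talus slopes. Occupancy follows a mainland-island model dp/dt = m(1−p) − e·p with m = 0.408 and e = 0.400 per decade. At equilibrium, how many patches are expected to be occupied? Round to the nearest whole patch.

p* = m/(m+e) = 0.408/0.8080 = 0.5050.
Expected occupied patches = N × p* = 276 × 0.5050 = 139.37 ≈ 139.

139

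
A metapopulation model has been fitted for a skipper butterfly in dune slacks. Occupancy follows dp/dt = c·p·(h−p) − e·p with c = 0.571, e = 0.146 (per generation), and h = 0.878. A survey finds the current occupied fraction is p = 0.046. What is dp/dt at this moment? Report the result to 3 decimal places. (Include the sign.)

0.015

Colonization term: c·p·(h−p) = 0.571×0.046×0.8320 = 0.02185.
Extinction term: e·p = 0.00672.
dp/dt = 0.02185 − 0.00672 = 0.01514.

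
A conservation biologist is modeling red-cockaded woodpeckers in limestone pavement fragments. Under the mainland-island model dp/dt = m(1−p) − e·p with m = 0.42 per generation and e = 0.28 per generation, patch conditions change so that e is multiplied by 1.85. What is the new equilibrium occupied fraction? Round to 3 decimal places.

Before: p* = 0.42/(0.42+0.28) = 0.6000.
After: m = 0.42, e = 0.518; p* = 0.42/0.9380 = 0.4478.

0.448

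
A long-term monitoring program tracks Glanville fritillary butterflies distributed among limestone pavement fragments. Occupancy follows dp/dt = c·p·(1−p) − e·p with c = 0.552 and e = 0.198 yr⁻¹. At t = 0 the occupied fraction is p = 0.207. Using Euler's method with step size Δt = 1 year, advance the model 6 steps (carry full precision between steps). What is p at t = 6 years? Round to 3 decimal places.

0.518

Update rule: p ← p + [c·p·(1−p) − e·p]·Δt with Δt = 1.
  1  |  dp/dt·Δt = +0.049625  |  p_1 = 0.256625
  2  |  dp/dt·Δt = +0.054493  |  p_2 = 0.311118
  3  |  dp/dt·Δt = +0.056705  |  p_3 = 0.367823
  4  |  dp/dt·Δt = +0.055527  |  p_4 = 0.423350
  5  |  dp/dt·Δt = +0.050934  |  p_5 = 0.474284
  6  |  dp/dt·Δt = +0.043727  |  p_6 = 0.518011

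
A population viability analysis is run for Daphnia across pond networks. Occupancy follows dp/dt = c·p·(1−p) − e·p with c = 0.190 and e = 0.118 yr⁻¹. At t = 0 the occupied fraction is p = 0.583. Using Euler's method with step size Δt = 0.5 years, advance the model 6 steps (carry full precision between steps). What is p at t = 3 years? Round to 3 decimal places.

Update rule: p ← p + [c·p·(1−p) − e·p]·Δt with Δt = 0.5.
step 1: Δp = -0.01130, p = 0.57170
step 2: Δp = -0.01047, p = 0.56123
step 3: Δp = -0.00972, p = 0.55151
step 4: Δp = -0.00904, p = 0.54247
step 5: Δp = -0.00843, p = 0.53404
step 6: Δp = -0.00787, p = 0.52617

0.526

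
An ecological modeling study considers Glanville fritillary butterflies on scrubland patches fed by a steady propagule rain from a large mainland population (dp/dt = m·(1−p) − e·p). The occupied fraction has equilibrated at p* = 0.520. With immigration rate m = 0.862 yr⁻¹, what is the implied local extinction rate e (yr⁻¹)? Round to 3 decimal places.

0.796

At equilibrium m(1−p*) = e·p*, so e = m(1−p*)/p*.
e = 0.862 × 0.4800 / 0.520 = 0.7957.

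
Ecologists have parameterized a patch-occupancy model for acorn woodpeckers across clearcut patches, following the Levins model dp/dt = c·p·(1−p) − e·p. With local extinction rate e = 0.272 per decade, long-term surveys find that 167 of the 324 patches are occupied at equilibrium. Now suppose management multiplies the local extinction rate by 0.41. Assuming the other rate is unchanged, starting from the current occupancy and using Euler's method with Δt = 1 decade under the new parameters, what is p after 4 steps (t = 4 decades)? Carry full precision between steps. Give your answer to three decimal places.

0.751

Observed p* = 167/324 = 0.51543.
Balance c(1−p*) = e gives c = e/(1 − 0.51543) = 0.272/0.48457 = 0.56132.
Starting from p₀ = 0.51543; update p ← p + (dp/dt)·Δt with the new parameters.
  1  |  dp/dt·Δt = +0.082717  |  p_1 = 0.598149
  2  |  dp/dt·Δt = +0.068218  |  p_2 = 0.666367
  3  |  dp/dt·Δt = +0.050482  |  p_3 = 0.716849
  4  |  dp/dt·Δt = +0.033993  |  p_4 = 0.750842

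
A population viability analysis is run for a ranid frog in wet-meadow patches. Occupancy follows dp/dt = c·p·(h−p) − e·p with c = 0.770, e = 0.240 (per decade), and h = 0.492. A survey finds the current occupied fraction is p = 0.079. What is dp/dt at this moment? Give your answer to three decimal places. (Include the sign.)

0.006

Colonization term: c·p·(h−p) = 0.770×0.079×0.4130 = 0.02512.
Extinction term: e·p = 0.01896.
dp/dt = 0.02512 − 0.01896 = 0.00616.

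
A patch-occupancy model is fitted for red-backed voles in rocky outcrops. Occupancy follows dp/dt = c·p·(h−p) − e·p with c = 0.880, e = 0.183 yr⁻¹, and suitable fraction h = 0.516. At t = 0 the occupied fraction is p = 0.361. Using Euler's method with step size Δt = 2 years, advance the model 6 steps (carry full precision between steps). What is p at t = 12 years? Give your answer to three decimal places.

0.308

Update rule: p ← p + [c·p·(h−p) − e·p]·Δt with Δt = 2.
step 1: Δp = -0.03365, p = 0.32735
step 2: Δp = -0.01112, p = 0.31623
step 3: Δp = -0.00456, p = 0.31167
step 4: Δp = -0.00199, p = 0.30968
step 5: Δp = -0.00089, p = 0.30879
step 6: Δp = -0.00041, p = 0.30839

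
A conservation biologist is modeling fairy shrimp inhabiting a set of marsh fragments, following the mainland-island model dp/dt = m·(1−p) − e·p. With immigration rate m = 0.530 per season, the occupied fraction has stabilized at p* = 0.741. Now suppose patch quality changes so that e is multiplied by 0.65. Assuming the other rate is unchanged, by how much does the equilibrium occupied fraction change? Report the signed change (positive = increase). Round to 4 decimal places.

0.0739

Balance m(1−p*) = e·p* gives e = m(1−p*)/p* = 0.530×0.25900/0.74100 = 0.18525.
New p* = m/(m+e) = 0.53000/(0.53000+0.12041) = 0.81487.
Δp* = 0.81487 − 0.74100 = +0.07387.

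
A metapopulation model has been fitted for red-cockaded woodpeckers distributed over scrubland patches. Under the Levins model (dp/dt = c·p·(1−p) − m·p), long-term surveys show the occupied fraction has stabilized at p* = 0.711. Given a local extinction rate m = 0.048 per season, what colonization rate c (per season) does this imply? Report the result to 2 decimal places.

0.17

At equilibrium c(1−p*) = m, so c = m/(1−p*).
c = 0.048/(1 − 0.711) = 0.048/0.2890 = 0.1661.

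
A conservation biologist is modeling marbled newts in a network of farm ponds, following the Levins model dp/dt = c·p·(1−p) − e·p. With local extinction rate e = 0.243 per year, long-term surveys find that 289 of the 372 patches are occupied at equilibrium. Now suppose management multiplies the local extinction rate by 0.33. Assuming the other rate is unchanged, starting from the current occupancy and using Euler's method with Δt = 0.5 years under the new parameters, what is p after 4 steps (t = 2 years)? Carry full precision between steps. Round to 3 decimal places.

Observed p* = 289/372 = 0.77688.
Balance c(1−p*) = e gives c = e/(1 − 0.77688) = 0.243/0.22312 = 1.08911.
Starting from p₀ = 0.77688; update p ← p + (dp/dt)·Δt with the new parameters.
p: 0.77688 → 0.84012  (Δp = +0.06324)
p: 0.84012 → 0.87958  (Δp = +0.03946)
p: 0.87958 → 0.90199  (Δp = +0.02241)
p: 0.90199 → 0.91397  (Δp = +0.01197)

0.914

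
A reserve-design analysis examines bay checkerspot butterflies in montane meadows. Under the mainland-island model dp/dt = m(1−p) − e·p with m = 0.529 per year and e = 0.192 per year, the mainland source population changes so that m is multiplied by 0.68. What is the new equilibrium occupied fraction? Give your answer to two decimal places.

0.65

Before: p* = 0.529/(0.529+0.192) = 0.7337.
After: m = 0.35972, e = 0.192; p* = 0.35972/0.5517 = 0.6520.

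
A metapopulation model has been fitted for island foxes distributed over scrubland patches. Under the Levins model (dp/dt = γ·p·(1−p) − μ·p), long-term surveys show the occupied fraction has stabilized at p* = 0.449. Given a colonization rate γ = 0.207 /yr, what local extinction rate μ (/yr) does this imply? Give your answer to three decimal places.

0.114

At equilibrium γ(1−p*) = μ.
μ = 0.207 × (1 − 0.449) = 0.207 × 0.5510 = 0.1141.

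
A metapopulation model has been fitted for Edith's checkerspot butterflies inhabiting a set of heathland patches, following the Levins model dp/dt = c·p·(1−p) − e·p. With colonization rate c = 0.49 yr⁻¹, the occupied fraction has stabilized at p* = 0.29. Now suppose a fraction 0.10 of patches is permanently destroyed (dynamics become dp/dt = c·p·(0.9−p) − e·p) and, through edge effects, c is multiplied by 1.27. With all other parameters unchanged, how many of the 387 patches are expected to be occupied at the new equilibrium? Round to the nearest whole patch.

132

Balance c(1−p*) = e gives e = 0.49×(1 − 0.29000) = 0.34790.
New p* = 0.9 − e/c = 0.9 − 0.34790/0.62230 = 0.34094.
Expected occupied = 387 × 0.34094 = 131.94 ≈ 132.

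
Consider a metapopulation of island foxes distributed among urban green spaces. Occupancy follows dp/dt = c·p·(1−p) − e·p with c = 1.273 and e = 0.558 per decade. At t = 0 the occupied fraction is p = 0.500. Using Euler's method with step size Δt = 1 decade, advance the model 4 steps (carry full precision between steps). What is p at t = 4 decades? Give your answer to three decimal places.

Update rule: p ← p + [c·p·(1−p) − e·p]·Δt with Δt = 1.
p: 0.50000 → 0.53925  (Δp = +0.03925)
p: 0.53925 → 0.55464  (Δp = +0.01539)
p: 0.55464 → 0.55960  (Δp = +0.00496)
p: 0.55960 → 0.56107  (Δp = +0.00147)

0.561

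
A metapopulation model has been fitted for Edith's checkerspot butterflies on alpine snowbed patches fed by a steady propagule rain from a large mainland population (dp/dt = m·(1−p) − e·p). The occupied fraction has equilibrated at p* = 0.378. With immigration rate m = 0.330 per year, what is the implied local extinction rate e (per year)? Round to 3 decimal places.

0.543

At equilibrium m(1−p*) = e·p*, so e = m(1−p*)/p*.
e = 0.330 × 0.6220 / 0.378 = 0.5430.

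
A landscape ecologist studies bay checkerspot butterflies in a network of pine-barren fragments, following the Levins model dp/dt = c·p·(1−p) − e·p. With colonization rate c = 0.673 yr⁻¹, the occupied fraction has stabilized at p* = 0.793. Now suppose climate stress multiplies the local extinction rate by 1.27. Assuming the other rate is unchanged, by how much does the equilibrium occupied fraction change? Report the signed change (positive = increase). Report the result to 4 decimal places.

Balance c(1−p*) = e gives e = 0.673×(1 − 0.79300) = 0.13931.
New p* = 1 − e/c = 1 − 0.17692/0.67300 = 0.73712.
Δp* = 0.73712 − 0.79300 = -0.05588.

-0.0559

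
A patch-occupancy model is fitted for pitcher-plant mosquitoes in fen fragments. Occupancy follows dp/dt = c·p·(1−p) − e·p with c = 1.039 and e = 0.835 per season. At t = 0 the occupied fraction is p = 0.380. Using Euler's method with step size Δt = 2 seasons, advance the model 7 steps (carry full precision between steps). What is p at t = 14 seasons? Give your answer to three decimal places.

0.198

Update rule: p ← p + [c·p·(1−p) − e·p]·Δt with Δt = 2.
  1  |  dp/dt·Δt = -0.145023  |  p_1 = 0.234977
  2  |  dp/dt·Δt = -0.018864  |  p_2 = 0.216112
  3  |  dp/dt·Δt = -0.008878  |  p_3 = 0.207234
  4  |  dp/dt·Δt = -0.004690  |  p_4 = 0.202544
  5  |  dp/dt·Δt = -0.002610  |  p_5 = 0.199934
  6  |  dp/dt·Δt = -0.001492  |  p_6 = 0.198442
  7  |  dp/dt·Δt = -0.000866  |  p_7 = 0.197576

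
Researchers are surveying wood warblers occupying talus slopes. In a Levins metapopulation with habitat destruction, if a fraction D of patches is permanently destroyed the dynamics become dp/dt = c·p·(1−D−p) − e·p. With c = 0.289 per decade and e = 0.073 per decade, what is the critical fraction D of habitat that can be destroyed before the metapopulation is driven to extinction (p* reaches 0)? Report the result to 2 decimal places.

0.75

The nontrivial equilibrium is p* = (1−D) − e/c; extinction occurs when this hits zero.
So D_crit = 1 − e/c = 1 − 0.073/0.289 = 1 − 0.2526 = 0.7474.
Note this equals the original equilibrium occupancy — the Levins extinction-debt result.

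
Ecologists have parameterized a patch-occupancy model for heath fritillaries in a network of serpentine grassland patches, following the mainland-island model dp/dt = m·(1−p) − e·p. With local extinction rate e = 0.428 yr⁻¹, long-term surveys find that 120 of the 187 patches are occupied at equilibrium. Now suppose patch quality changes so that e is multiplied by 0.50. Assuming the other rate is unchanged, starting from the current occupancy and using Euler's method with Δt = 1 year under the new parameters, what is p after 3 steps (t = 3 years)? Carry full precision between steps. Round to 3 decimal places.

Observed p* = 120/187 = 0.64171.
Balance m(1−p*) = e·p* gives m = e·p*/(1−p*) = 0.428×0.64171/0.35829 = 0.76657.
Starting from p₀ = 0.64171; update p ← p + (dp/dt)·Δt with the new parameters.
step 1: Δp = +0.13733, p = 0.77904
step 2: Δp = +0.00267, p = 0.78171
step 3: Δp = +0.00005, p = 0.78176

0.782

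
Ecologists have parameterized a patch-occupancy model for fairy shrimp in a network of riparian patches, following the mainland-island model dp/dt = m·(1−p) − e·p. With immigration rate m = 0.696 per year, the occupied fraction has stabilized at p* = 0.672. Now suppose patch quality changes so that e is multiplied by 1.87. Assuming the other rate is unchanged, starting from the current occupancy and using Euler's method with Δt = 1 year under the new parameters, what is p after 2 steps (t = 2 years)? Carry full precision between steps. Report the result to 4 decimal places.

Balance m(1−p*) = e·p* gives e = m(1−p*)/p* = 0.696×0.32800/0.67200 = 0.33971.
Starting from p₀ = 0.67200; update p ← p + (dp/dt)·Δt with the new parameters.
p: 0.67200 → 0.47339  (Δp = -0.19861)
p: 0.47339 → 0.53918  (Δp = +0.06579)

0.5392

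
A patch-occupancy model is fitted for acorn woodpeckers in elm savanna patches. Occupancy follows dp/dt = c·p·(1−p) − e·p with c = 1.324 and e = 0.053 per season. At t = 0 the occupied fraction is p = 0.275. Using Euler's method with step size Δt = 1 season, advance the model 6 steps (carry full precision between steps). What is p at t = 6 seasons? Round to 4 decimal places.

0.9597

Update rule: p ← p + [c·p·(1−p) − e·p]·Δt with Δt = 1.
  1  |  dp/dt·Δt = +0.249397  |  p_1 = 0.524398
  2  |  dp/dt·Δt = +0.302419  |  p_2 = 0.826816
  3  |  dp/dt·Δt = +0.145764  |  p_3 = 0.972580
  4  |  dp/dt·Δt = -0.016238  |  p_4 = 0.956342
  5  |  dp/dt·Δt = +0.004594  |  p_5 = 0.960936
  6  |  dp/dt·Δt = -0.001229  |  p_6 = 0.959707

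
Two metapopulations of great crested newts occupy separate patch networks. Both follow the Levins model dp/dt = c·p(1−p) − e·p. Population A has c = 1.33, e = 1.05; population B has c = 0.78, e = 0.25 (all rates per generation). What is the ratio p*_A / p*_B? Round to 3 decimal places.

A: p*_A = 1 − 1.05/1.33 = 0.2105.
B: p*_B = 1 − 0.25/0.78 = 0.6795.
p*_A / p*_B = 0.2105/0.6795 = 0.3098.

0.310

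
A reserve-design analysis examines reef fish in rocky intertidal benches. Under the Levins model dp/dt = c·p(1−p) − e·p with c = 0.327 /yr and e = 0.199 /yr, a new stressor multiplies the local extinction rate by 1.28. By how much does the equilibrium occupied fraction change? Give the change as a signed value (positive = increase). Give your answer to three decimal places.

Before: p* = 1 − 0.199/0.327 = 0.3914.
After the change, c = 0.327, e = 0.25472, so p* = 1 − 0.25472/0.327 = 0.2210.
Δp* = 0.2210 − 0.3914 = -0.1704.

-0.170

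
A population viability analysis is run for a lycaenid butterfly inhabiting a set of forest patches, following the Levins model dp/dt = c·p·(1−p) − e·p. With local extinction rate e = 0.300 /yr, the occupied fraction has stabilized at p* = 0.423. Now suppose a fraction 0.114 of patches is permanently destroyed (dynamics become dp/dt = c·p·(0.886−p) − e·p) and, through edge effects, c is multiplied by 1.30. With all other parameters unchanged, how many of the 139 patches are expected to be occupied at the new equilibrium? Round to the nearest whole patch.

Balance c(1−p*) = e gives c = e/(1 − 0.42300) = 0.300/0.57700 = 0.51993.
New p* = 0.886 − e/c = 0.886 − 0.30000/0.67591 = 0.44215.
Expected occupied = 139 × 0.44215 = 61.46 ≈ 61.

61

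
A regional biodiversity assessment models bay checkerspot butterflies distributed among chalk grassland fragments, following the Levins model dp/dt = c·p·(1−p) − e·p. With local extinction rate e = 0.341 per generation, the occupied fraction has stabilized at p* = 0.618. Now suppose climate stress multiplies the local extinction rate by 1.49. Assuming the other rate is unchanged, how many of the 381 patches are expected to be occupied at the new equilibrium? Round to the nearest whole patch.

Balance c(1−p*) = e gives c = e/(1 − 0.61800) = 0.341/0.38200 = 0.89267.
New p* = 1 − e/c = 1 − 0.50809/0.89267 = 0.43082.
Expected occupied = 381 × 0.43082 = 164.14 ≈ 164.

164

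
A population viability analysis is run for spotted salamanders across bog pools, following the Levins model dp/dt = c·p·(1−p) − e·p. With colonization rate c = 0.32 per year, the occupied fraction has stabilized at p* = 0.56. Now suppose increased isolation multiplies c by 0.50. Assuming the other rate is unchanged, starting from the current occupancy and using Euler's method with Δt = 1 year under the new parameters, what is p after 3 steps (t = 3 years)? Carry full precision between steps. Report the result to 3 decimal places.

0.459

Balance c(1−p*) = e gives e = 0.32×(1 − 0.56000) = 0.14080.
Starting from p₀ = 0.56000; update p ← p + (dp/dt)·Δt with the new parameters.
t = 1: p = 0.56000 + (-0.03942) = 0.52058
t = 2: p = 0.52058 + (-0.03336) = 0.48721
t = 3: p = 0.48721 + (-0.02863) = 0.45859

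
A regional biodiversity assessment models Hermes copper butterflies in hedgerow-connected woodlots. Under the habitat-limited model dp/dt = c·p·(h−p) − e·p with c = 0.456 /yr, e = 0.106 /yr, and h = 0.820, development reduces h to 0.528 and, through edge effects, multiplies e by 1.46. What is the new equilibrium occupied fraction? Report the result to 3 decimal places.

Before: p* = h − e/c = 0.820 − 0.106/0.456 = 0.820 − 0.2325 = 0.5875.
After: c = 0.456, e = 0.15476, h = 0.528; p* = 0.528 − 0.15476/0.456 = 0.1886.

0.189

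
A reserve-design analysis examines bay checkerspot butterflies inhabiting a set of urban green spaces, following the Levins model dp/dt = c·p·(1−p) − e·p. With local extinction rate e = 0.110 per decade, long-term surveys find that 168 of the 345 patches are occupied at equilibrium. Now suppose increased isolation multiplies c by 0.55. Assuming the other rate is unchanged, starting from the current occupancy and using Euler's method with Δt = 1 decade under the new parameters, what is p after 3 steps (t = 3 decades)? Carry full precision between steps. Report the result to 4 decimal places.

0.4218

Observed p* = 168/345 = 0.48696.
Balance c(1−p*) = e gives c = e/(1 − 0.48696) = 0.110/0.51304 = 0.21441.
Starting from p₀ = 0.48696; update p ← p + (dp/dt)·Δt with the new parameters.
  1  |  dp/dt·Δt = -0.024104  |  p_1 = 0.462852
  2  |  dp/dt·Δt = -0.021596  |  p_2 = 0.441257
  3  |  dp/dt·Δt = -0.019464  |  p_3 = 0.421792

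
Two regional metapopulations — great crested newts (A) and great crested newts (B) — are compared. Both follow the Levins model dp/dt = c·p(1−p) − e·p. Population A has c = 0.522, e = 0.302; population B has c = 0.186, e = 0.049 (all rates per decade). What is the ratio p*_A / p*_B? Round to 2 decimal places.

0.57

A: p*_A = 1 − 0.302/0.522 = 0.4215.
B: p*_B = 1 − 0.049/0.186 = 0.7366.
p*_A / p*_B = 0.4215/0.7366 = 0.5722.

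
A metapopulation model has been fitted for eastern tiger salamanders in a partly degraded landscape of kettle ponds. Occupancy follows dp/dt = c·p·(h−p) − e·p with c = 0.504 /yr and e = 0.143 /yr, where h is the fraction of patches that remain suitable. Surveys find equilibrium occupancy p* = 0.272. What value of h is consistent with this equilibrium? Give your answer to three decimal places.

At equilibrium c(h−p*) = e, so h = p* + e/c.
h = 0.272 + 0.143/0.504 = 0.272 + 0.2837 = 0.5557.

0.556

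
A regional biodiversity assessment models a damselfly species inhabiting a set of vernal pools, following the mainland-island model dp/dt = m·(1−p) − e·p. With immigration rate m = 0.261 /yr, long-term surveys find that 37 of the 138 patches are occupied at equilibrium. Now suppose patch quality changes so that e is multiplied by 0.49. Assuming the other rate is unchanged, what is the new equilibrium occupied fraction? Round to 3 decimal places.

Observed p* = 37/138 = 0.26812.
Balance m(1−p*) = e·p* gives e = m(1−p*)/p* = 0.261×0.73188/0.26812 = 0.71244.
New p* = m/(m+e) = 0.26100/(0.26100+0.34910) = 0.42780.

0.428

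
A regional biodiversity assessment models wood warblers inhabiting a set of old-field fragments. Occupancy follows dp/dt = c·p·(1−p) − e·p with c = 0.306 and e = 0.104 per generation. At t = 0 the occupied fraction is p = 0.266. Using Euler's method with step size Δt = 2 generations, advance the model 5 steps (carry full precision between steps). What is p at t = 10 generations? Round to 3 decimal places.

Update rule: p ← p + [c·p·(1−p) − e·p]·Δt with Δt = 2.
  1  |  dp/dt·Δt = +0.064161  |  p_1 = 0.330161
  2  |  dp/dt·Δt = +0.066673  |  p_2 = 0.396835
  3  |  dp/dt·Δt = +0.063945  |  p_3 = 0.460779
  4  |  dp/dt·Δt = +0.056216  |  p_4 = 0.516996
  5  |  dp/dt·Δt = +0.045288  |  p_5 = 0.562284

0.562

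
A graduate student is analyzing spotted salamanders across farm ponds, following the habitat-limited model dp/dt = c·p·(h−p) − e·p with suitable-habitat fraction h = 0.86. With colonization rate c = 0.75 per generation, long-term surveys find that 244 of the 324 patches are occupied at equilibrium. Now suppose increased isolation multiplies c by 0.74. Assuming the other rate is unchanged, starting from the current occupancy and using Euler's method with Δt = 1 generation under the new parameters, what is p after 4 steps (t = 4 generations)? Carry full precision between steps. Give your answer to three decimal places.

Observed p* = 244/324 = 0.75309.
Balance c(h−p*) = e gives e = 0.75×(0.86 − 0.75309) = 0.08019.
Starting from p₀ = 0.75309; update p ← p + (dp/dt)·Δt with the new parameters.
p: 0.75309 → 0.73739  (Δp = -0.01570)
p: 0.73739 → 0.72844  (Δp = -0.00895)
p: 0.72844 → 0.72322  (Δp = -0.00522)
p: 0.72322 → 0.72013  (Δp = -0.00309)

0.720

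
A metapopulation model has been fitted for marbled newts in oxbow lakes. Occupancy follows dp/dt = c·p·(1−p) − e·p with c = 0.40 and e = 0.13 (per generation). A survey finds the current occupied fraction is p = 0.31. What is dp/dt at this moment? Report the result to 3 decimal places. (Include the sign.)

0.045

Colonization term: c·p·(1−p) = 0.40×0.31×0.6900 = 0.08556.
Extinction term: e·p = 0.04030.
dp/dt = 0.08556 − 0.04030 = 0.04526.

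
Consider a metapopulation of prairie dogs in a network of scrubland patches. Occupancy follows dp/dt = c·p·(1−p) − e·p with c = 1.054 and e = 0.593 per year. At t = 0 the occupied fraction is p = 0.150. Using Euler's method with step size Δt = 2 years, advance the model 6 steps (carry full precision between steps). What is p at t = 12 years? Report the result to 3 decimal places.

Update rule: p ← p + [c·p·(1−p) − e·p]·Δt with Δt = 2.
step 1: Δp = +0.09087, p = 0.24087
step 2: Δp = +0.09978, p = 0.34065
step 3: Δp = +0.06946, p = 0.41011
step 4: Δp = +0.02358, p = 0.43369
step 5: Δp = +0.00338, p = 0.43706
step 6: Δp = +0.00029, p = 0.43736

0.437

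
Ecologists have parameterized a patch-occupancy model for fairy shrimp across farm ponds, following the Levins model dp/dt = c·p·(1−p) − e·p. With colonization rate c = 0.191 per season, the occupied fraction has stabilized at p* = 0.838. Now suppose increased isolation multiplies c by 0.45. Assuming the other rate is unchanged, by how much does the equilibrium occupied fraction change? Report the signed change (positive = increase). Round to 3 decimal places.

-0.198

Balance c(1−p*) = e gives e = 0.191×(1 − 0.83800) = 0.03094.
New p* = 1 − e/c = 1 − 0.03094/0.08595 = 0.64002.
Δp* = 0.64002 − 0.83800 = -0.19798.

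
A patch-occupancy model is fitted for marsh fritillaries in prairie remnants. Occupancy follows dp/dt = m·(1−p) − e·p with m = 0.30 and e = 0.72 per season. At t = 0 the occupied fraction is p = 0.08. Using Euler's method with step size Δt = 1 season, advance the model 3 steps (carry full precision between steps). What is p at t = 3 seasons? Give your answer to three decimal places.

0.294

Update rule: p ← p + [m·(1−p) − e·p]·Δt with Δt = 1.
p: 0.08000 → 0.29840  (Δp = +0.21840)
p: 0.29840 → 0.29403  (Δp = -0.00437)
p: 0.29403 → 0.29412  (Δp = +0.00009)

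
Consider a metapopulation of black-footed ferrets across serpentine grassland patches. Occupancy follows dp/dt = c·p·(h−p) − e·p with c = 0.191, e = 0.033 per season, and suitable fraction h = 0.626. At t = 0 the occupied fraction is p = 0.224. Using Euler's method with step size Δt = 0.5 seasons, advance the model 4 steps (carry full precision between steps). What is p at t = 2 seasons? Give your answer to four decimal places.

Update rule: p ← p + [c·p·(h−p) − e·p]·Δt with Δt = 0.5.
step 1: Δp = +0.00490, p = 0.22890
step 2: Δp = +0.00490, p = 0.23381
step 3: Δp = +0.00490, p = 0.23871
step 4: Δp = +0.00489, p = 0.24360

0.2436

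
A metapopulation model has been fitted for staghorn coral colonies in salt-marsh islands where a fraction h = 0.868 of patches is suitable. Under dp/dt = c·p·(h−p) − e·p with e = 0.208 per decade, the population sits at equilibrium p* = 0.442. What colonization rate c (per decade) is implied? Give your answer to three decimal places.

0.488

At equilibrium c(h−p*) = e, so c = e/(h−p*).
c = 0.208/(0.868 − 0.442) = 0.208/0.4260 = 0.4883.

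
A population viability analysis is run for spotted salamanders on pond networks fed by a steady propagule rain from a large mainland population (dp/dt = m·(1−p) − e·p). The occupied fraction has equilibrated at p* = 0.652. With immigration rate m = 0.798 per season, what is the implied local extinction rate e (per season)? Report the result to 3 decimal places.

0.426

At equilibrium m(1−p*) = e·p*, so e = m(1−p*)/p*.
e = 0.798 × 0.3480 / 0.652 = 0.4259.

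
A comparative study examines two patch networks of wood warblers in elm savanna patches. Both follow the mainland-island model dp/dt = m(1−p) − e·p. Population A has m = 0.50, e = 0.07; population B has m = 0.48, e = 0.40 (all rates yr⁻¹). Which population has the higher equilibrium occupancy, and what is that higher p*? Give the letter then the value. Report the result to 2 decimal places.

A, 0.88

A: p*_A = m/(m+e) = 0.50/0.5700 = 0.8772.
B: p*_B = 0.48/0.8800 = 0.5455.
A is higher at 0.8772.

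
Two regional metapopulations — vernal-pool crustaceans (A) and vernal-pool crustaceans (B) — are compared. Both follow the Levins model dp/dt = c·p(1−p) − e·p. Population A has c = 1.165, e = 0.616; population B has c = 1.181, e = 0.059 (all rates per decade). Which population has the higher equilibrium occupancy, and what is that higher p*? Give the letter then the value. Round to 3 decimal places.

B, 0.950

A: p*_A = 1 − 0.616/1.165 = 0.4712.
B: p*_B = 1 − 0.059/1.181 = 0.9500.
B is higher at 0.9500.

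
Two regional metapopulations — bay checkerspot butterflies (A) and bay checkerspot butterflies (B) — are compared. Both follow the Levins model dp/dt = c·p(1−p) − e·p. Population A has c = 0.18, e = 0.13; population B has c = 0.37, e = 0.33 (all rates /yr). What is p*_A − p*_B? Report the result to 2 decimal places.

A: p*_A = 1 − 0.13/0.18 = 0.2778.
B: p*_B = 1 − 0.33/0.37 = 0.1081.
p*_A − p*_B = 0.2778 − 0.1081 = 0.1697.

0.17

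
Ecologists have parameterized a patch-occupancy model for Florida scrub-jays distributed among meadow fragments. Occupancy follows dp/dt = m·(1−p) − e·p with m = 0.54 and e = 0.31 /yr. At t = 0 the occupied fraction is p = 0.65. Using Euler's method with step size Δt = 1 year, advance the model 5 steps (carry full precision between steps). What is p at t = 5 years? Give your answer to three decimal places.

Update rule: p ← p + [m·(1−p) − e·p]·Δt with Δt = 1.
  1  |  dp/dt·Δt = -0.012500  |  p_1 = 0.637500
  2  |  dp/dt·Δt = -0.001875  |  p_2 = 0.635625
  3  |  dp/dt·Δt = -0.000281  |  p_3 = 0.635344
  4  |  dp/dt·Δt = -0.000042  |  p_4 = 0.635302
  5  |  dp/dt·Δt = -0.000006  |  p_5 = 0.635295

0.635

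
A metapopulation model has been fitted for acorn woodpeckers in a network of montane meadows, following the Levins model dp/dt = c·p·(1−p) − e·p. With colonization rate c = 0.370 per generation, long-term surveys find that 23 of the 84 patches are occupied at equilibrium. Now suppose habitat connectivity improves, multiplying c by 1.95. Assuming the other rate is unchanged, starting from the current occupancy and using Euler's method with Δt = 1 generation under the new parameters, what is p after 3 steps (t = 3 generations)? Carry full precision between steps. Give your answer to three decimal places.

Observed p* = 23/84 = 0.27381.
Balance c(1−p*) = e gives e = 0.370×(1 − 0.27381) = 0.26869.
Starting from p₀ = 0.27381; update p ← p + (dp/dt)·Δt with the new parameters.
p: 0.27381 → 0.34370  (Δp = +0.06989)
p: 0.34370 → 0.41410  (Δp = +0.07040)
p: 0.41410 → 0.47789  (Δp = +0.06379)

0.478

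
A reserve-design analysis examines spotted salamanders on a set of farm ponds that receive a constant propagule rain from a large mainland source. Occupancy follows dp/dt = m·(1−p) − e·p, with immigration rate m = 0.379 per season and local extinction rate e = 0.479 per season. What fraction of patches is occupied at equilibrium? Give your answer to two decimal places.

Setting dp/dt = 0: m − m·p* = e·p*, so m = (m+e)·p*.
p* = m/(m+e) = 0.379/(0.379+0.479) = 0.379/0.8580 = 0.4417.

0.44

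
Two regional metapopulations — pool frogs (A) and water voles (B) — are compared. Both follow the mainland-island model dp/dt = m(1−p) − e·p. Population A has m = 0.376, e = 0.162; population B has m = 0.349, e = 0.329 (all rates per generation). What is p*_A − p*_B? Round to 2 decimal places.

0.18

A: p*_A = m/(m+e) = 0.376/0.5380 = 0.6989.
B: p*_B = 0.349/0.6780 = 0.5147.
p*_A − p*_B = 0.6989 − 0.5147 = 0.1841.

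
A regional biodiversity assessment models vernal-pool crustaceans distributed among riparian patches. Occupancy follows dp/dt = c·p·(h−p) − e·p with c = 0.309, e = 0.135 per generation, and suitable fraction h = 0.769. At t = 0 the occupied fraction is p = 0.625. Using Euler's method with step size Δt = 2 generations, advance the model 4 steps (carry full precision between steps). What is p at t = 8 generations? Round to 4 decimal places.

Update rule: p ← p + [c·p·(h−p) − e·p]·Δt with Δt = 2.
p: 0.62500 → 0.51187  (Δp = -0.11313)
p: 0.51187 → 0.45500  (Δp = -0.05687)
p: 0.45500 → 0.42045  (Δp = -0.03456)
p: 0.42045 → 0.39749  (Δp = -0.02295)

0.3975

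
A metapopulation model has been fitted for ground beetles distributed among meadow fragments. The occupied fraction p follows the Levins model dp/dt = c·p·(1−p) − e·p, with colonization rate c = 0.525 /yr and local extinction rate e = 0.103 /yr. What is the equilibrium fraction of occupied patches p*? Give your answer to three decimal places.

Setting dp/dt = 0 and dividing through by p* gives c·(1−p*) = e.
So p* = 1 − e/c = 1 − 0.103/0.525 = 1 − 0.1962 = 0.8038.

0.804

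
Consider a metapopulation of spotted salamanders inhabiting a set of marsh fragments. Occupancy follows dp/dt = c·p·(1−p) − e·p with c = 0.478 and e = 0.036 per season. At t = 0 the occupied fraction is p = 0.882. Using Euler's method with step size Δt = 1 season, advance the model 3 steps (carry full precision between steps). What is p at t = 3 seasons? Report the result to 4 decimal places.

Update rule: p ← p + [c·p·(1−p) − e·p]·Δt with Δt = 1.
step 1: Δp = +0.01800, p = 0.90000
step 2: Δp = +0.01062, p = 0.91062
step 3: Δp = +0.00612, p = 0.91674

0.9167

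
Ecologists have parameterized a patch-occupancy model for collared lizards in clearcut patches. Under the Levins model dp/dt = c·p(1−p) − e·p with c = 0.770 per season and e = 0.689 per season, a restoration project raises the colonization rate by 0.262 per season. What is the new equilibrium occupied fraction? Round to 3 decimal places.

0.332

Before: p* = 1 − 0.689/0.770 = 0.1052.
After the change, c = 1.032, e = 0.689, so p* = 1 − 0.689/1.032 = 0.3324.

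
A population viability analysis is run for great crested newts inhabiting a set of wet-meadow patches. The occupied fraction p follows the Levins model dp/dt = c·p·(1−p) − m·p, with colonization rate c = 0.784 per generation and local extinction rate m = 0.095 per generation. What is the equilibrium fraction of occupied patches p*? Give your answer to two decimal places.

0.88

Setting dp/dt = 0 and dividing through by p* gives c·(1−p*) = m.
So p* = 1 − m/c = 1 − 0.095/0.784 = 1 − 0.1212 = 0.8788.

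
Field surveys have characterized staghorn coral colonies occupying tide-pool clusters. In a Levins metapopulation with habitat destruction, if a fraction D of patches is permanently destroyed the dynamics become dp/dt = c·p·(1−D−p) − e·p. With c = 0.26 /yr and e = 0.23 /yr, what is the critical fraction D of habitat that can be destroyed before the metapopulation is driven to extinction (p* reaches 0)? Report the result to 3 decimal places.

The nontrivial equilibrium is p* = (1−D) − e/c; extinction occurs when this hits zero.
So D_crit = 1 − e/c = 1 − 0.23/0.26 = 1 − 0.8846 = 0.1154.
This equals the undisturbed p*, a classic result of Lande's extension.

0.115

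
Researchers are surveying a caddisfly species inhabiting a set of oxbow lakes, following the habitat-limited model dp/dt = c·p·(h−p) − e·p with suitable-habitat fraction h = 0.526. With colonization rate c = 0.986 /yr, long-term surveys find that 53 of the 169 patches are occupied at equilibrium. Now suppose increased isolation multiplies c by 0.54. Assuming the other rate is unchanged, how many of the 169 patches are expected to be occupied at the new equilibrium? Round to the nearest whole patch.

22

Observed p* = 53/169 = 0.31361.
Balance c(h−p*) = e gives e = 0.986×(0.526 − 0.31361) = 0.20942.
New p* = 0.526 − e/c = 0.526 − 0.20942/0.53244 = 0.13268.
Expected occupied = 169 × 0.13268 = 22.42 ≈ 22.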